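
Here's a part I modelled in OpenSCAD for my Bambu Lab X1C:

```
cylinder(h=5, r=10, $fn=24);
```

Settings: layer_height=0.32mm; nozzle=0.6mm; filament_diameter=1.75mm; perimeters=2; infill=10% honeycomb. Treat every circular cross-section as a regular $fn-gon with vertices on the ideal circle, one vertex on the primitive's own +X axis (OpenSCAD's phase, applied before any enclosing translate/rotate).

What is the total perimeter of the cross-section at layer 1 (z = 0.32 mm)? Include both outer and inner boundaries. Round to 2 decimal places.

62.65 mm

At z = 0.32 mm: the r=10 cylinder gives a regular 24-gon of circumradius 10 (constant along its height) (perimeter = 2·24·10.000·sin(180°/24) = 62.65 mm). Overall, the cross-section is a single solid region. Total boundary length (outer) = 62.65 mm.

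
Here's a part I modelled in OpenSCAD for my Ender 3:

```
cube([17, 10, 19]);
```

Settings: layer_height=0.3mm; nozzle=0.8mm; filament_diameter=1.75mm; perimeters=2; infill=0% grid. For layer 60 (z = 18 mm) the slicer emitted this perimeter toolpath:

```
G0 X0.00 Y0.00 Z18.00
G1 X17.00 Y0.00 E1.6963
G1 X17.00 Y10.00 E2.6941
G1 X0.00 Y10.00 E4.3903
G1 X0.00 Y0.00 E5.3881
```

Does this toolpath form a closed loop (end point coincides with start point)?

yes

Start point (G0): (0.00, 0.00). End point (last G1): the path returns to the start — closed.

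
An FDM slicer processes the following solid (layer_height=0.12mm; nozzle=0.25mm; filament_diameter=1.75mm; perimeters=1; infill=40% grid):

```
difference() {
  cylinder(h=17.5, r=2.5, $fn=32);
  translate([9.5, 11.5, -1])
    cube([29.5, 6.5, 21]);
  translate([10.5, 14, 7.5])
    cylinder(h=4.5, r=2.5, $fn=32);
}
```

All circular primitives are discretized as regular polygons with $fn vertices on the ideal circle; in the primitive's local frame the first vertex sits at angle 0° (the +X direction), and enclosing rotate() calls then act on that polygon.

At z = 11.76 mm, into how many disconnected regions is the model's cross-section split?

At z = 11.76 mm: the r=2.5 cylinder gives a regular 32-gon of circumradius 2.5 (constant along its height); the cube at (9.5, 11.5) (footprint 29.5×6.5) is included at this height; the r=2.5 cylinder at (10.5, 14) gives a regular 32-gon of circumradius 2.5 (constant along its height); After the difference (first − rest): starting from the r=2.5 cylinder, the 29.5×6.5 cube at (9.5, 11.5) misses the remaining region (no effect); the r=2.5 cylinder at (10.5, 14) misses the remaining region (no effect) — 1 connected region. The result has 1 disconnected region.

1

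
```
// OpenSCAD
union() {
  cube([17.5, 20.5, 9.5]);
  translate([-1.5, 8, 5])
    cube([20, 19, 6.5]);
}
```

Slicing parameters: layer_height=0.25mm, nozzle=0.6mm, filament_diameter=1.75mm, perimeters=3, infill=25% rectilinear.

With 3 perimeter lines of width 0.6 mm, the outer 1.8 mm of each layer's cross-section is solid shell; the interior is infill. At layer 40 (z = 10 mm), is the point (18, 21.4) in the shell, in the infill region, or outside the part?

At z = 10 mm: the cube does not reach this height (z outside [0, 9.5]); the cube at (-1.5, 8) is present — its section is the full 20×19 rectangle; Combining (union): only the 20×19 cube at (-1.5, 8) is present, so the union is just that shape — 1 connected region. Overall, the cross-section is a single solid region. The nearest boundary edge runs (18.50, 8.00)→(18.50, 27.00); distance from the point to it = 0.50 mm. The point is inside the cross-section, 0.50 mm from the nearest boundary — within the 1.8 mm shell band (3 × 0.6).

shell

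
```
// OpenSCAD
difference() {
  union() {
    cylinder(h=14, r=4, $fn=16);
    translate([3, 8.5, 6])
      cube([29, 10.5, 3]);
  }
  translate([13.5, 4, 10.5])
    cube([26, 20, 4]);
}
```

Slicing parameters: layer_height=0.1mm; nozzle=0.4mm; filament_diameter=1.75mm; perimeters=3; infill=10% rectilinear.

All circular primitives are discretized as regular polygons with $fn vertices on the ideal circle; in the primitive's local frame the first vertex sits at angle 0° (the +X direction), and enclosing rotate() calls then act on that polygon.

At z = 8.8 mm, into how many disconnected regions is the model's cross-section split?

At z = 8.8 mm: the cylinder: section is a regular 16-gon, circumradius r=4; the cube at (3, 8.5) (footprint 29×10.5) is included at this height; Taking the union: the 2 present regions are separate (no shared area or edge), so areas and boundary lengths simply add and each stays a separate island — 2 connected regions; the cube at (13.5, 4) is absent (z outside [10.5, 14.5]); After the difference (first − rest): none of the subtracted shapes is present at this height, so the result so far is unchanged — 2 connected regions. The result has 2 disconnected regions.

2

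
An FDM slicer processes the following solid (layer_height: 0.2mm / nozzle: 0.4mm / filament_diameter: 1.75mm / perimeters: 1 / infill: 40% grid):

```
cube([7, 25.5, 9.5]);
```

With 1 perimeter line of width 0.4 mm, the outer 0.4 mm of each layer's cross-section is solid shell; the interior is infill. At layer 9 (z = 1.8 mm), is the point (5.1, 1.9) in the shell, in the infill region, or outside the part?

infill

At z = 1.8 mm: the cube is present — its section is the full 7×25.5 rectangle. Overall, the cross-section is a single solid region. The nearest boundary edge runs (0.00, 0.00)→(7.00, 0.00); distance from the point to it = 1.90 mm. The point is inside the cross-section and 1.90 mm from the nearest boundary — more than the 0.4 mm shell width (1 × 0.4), so it's in the infill interior.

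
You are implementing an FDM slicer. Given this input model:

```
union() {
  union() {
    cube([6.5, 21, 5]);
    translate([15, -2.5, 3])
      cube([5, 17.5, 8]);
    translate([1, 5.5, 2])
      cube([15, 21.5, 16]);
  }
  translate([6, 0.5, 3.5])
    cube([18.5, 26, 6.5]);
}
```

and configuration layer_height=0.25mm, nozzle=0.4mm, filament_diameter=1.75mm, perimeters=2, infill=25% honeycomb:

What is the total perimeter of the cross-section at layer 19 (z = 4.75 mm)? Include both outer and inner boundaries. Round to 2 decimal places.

At z = 4.75 mm: the cube (footprint 6.5×21) is included at this height (perimeter 55.00 mm); the 5×17.5 cube at (15, -2.5) contributes its full rectangle (perimeter 45.00 mm); the 15×21.5 cube at (1, 5.5) contributes its full rectangle (perimeter 73.00 mm); Merging all regions: the regions partially overlap (shared area 94.75 mm²), so the edge portions inside another operand are dropped and the merged outline is re-measured after clipping — boundary = 110.00 mm; the cube at (6, 0.5) is present — its section is the full 18.5×26 rectangle (perimeter 89.00 mm); Combining (union): the regions partially overlap (shared area 275.50 mm²), so the edge portions inside another operand are dropped and the merged outline is re-measured after clipping — boundary = 109.00 mm. Overall, the cross-section is a single solid region. Total boundary length (outer) = 109.00 mm.

109.00 mm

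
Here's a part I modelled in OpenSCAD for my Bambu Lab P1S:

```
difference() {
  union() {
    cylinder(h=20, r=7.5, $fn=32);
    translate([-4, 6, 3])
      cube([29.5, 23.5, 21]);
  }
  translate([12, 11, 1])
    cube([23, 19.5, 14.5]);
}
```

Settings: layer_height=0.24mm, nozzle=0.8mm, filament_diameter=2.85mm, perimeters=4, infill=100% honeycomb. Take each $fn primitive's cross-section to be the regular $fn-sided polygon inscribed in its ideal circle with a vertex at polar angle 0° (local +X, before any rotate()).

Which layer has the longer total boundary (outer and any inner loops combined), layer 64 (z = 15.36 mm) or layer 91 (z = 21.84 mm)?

layer 64 (z = 15.36 mm)

Layer 64 (z = 15.36): the cylinder: section is a regular 32-gon, circumradius r=7.5 (perimeter = 2·32·7.500·sin(180°/32) = 47.05 mm); the 29.5×23.5 cube at (-4, 6) contributes its full rectangle (perimeter 106.00 mm); Merging all regions: the regions partially overlap (shared area 8.89 mm²), so the edge portions inside another operand are dropped and the merged outline is re-measured after clipping — boundary = 135.26 mm; the 23×19.5 cube at (12, 11) contributes its full rectangle (perimeter 85.00 mm); After the difference (first − rest): starting from that combined region, the 23×19.5 cube at (12, 11) partially overlaps it — only the 249.75 mm² overlap (of its 448.50 mm²) is removed, clipping the outline — boundary = 135.26 mm. So its perimeter = 135.26 mm. Layer 91 (z = 21.84): the cylinder is absent (z outside [0, 20]); the cube at (-4, 6) (footprint 29.5×23.5) is included at this height (perimeter 106.00 mm); Taking the union: only the 29.5×23.5 cube at (-4, 6) is present, so the union is just that shape — boundary = 106.00 mm; the cube at (12, 11) is absent (z outside [1, 15.5]); After the difference (first − rest): none of the subtracted shapes is present at this height, so the result so far is unchanged — boundary = 106.00 mm. So its perimeter = 106.00 mm. Layer 64 is larger (135.26 vs 106.00 mm).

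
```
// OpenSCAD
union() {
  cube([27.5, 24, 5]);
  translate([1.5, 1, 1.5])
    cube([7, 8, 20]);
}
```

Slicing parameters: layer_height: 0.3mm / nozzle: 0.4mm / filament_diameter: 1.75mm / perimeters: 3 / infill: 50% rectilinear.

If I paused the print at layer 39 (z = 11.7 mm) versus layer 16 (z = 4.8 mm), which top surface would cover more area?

layer 16 (z = 4.8 mm)

Layer 39 (z = 11.7): the cube does not reach this height (z outside [0, 5]); the 7×8 cube at (1.5, 1) contributes its full rectangle (area 56.00 mm²); Merging all regions: only the 7×8 cube at (1.5, 1) is present, so the union is just that shape — area = 56.00 mm². So its area = 56.00 mm². Layer 16 (z = 4.8): the cube (footprint 27.5×24) is included at this height (area 660.00 mm²); the cube at (1.5, 1) (footprint 7×8) is included at this height (area 56.00 mm²); Merging all regions: the 7×8 cube at (1.5, 1) lies entirely inside the 27.5×24 cube, so the union is just the 27.5×24 cube — area = 660.00 mm². So its area = 660.00 mm². Layer 16 is larger (660.00 vs 56.00 mm²).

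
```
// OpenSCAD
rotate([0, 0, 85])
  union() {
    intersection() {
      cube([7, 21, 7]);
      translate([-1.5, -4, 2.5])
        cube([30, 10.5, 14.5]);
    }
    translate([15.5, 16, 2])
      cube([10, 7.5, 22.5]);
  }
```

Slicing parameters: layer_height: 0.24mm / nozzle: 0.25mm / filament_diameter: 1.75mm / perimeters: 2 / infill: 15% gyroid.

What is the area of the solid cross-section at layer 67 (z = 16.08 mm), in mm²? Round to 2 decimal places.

At z = 16.08 mm: the cube does not reach this height (z outside [0, 7]); the cube at (-1.5, -4) (footprint 30×10.5) is included at this height (area 315.00 mm²); Keeping only the common overlap: at least one operand is absent at this height, so nothing remains; the cube at (15.5, 16) is present — its section is the full 10×7.5 rectangle (area 75.00 mm²); Merging all regions: only the 10×7.5 cube at (15.5, 16) is present, so the union is just that shape — area = 75.00 mm²; (rotated 85° about Z; rotation is an isometry so areas/perimeters/island counts are preserved). Overall, the cross-section is a single solid region. Net area = 75.00 mm².

75.00 mm²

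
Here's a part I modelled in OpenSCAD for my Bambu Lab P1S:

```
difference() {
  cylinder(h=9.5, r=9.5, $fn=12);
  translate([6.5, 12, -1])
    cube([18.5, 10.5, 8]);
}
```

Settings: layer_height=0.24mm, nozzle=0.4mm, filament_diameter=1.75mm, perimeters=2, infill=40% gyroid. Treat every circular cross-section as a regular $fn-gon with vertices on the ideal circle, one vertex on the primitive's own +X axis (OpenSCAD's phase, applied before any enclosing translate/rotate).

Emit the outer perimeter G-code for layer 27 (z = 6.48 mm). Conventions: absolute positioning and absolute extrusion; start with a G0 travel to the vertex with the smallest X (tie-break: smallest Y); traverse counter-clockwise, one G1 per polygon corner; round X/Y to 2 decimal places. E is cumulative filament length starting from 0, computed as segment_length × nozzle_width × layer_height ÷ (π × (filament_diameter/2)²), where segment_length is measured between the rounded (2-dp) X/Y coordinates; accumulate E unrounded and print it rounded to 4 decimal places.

At z = 6.48 mm: the r=9.5 cylinder contributes a regular 12-gon of circumradius 9.5; the 18.5×10.5 cube at (6.5, 12) contributes its full rectangle; Taking the first minus the rest: starting from the r=9.5 cylinder, the 18.5×10.5 cube at (6.5, 12) misses the remaining region (no effect) — 1 connected region. The outline is a single polygon with 12 vertices. Extrusion per mm of travel: 0.4 × 0.24 / (π × 0.875²) = 0.039912. Accumulating E over each segment gives final E = 2.3556.

G0 X-9.50 Y0.00 Z6.48
G1 X-8.23 Y-4.75 E0.1962
G1 X-4.75 Y-8.23 E0.3927
G1 X0.00 Y-9.50 E0.5889
G1 X4.75 Y-8.23 E0.7852
G1 X8.23 Y-4.75 E0.9816
G1 X9.50 Y0.00 E1.1778
G1 X8.23 Y4.75 E1.3741
G1 X4.75 Y8.23 E1.5705
G1 X0.00 Y9.50 E1.7667
G1 X-4.75 Y8.23 E1.9630
G1 X-8.23 Y4.75 E2.1594
G1 X-9.50 Y0.00 E2.3556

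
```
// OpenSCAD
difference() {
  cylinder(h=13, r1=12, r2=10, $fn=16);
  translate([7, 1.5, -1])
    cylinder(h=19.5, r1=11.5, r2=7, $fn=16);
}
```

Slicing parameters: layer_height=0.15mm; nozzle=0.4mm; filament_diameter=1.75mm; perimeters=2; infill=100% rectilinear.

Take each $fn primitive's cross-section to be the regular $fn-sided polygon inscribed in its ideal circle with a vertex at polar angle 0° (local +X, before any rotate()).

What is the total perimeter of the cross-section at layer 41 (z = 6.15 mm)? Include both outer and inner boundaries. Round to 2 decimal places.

At z = 6.15 mm: the cone contributes a regular 16-gon of circumradius 11.054 (interpolated between r1=12 and r2=10 at t=0.473) (perimeter = 2·16·11.054·sin(180°/16) = 69.01 mm); the cone at (7, 1.5) (r1=11.5→r2=7) has section circumradius 9.850 here — a regular 16-gon (perimeter = 2·16·9.850·sin(180°/16) = 61.49 mm); Taking the first minus the rest: starting from the cone, the cone at (7, 1.5) partially overlaps it — only the 188.79 mm² overlap (of its 297.03 mm²) is removed, clipping the outline — boundary = 71.92 mm. Overall, the cross-section is a single solid region. Total boundary length (outer) = 71.92 mm.

71.92 mm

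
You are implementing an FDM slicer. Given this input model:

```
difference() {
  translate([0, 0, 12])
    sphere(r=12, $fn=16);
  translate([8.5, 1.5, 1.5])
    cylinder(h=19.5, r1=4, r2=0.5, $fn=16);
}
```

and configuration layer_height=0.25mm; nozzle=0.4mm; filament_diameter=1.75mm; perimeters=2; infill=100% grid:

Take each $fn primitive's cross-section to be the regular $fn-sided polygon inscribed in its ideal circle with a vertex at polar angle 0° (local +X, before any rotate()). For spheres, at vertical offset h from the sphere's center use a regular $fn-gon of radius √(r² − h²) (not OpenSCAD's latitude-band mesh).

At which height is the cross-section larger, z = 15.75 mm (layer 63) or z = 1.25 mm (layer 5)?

layer 63 (z = 15.75 mm)

Layer 63 (z = 15.75): the r=12 sphere slices to a regular 16-gon of circumradius 11.399 (√(r²−h²) with h=3.75 from center) (area = (16/2)·11.399²·sin(360°/16) = 397.80 mm²); the cone at (8.5, 1.5) (r1=4→r2=0.5) has section circumradius 1.442 here — a regular 16-gon (area = (16/2)·1.442²·sin(360°/16) = 6.37 mm²); Taking the first minus the rest: starting from the r=12 sphere (397.80 mm²), the cone at (8.5, 1.5) lies wholly inside it (removes its full 6.37 mm² and its 9.00 mm outline becomes a hole wall) — area = 391.43 mm². So its area = 391.43 mm². Layer 5 (z = 1.25): the sphere: section is a regular 16-gon, circumradius = √(r²−h²) = √(12²−10.75²) = 5.333 (area = (16/2)·5.333²·sin(360°/16) = 87.06 mm²); the cone at (8.5, 1.5) is absent (z outside [1.5, 21]); Subtracting the remaining from the first: none of the subtracted shapes is present at this height, so the r=12 sphere is unchanged — area = 87.06 mm². So its area = 87.06 mm². Layer 63 is larger (391.43 vs 87.06 mm²).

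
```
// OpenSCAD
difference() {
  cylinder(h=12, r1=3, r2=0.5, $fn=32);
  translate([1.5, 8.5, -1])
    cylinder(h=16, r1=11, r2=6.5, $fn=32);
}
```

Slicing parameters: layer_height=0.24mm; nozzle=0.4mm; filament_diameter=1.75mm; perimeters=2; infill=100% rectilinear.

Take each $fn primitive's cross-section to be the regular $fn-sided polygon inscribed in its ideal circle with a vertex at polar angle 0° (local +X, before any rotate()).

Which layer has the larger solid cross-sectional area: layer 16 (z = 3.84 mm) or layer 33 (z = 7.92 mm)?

Layer 16 (z = 3.84): the cone contributes a regular 32-gon of circumradius 2.200 (interpolated between r1=3 and r2=0.5 at t=0.320) (area = (32/2)·2.200²·sin(360°/32) = 15.11 mm²); the cone at (1.5, 8.5): at t=0.302 of its height the radius interpolates to r₁+(r₂−r₁)t = 9.639, giving a regular 32-gon of that circumradius (area = (32/2)·9.639²·sin(360°/32) = 290.00 mm²); Subtracting the remaining from the first: starting from the cone (15.11 mm²), the cone at (1.5, 8.5) partially overlaps it — only the 11.41 mm² overlap (of its 290.00 mm²) is removed, clipping the outline — area = 3.70 mm². So its area = 3.70 mm². Layer 33 (z = 7.92): the cone (r1=3→r2=0.5) has section circumradius 1.350 here — a regular 32-gon (area = (32/2)·1.350²·sin(360°/32) = 5.69 mm²); the cone at (1.5, 8.5) contributes a regular 32-gon of circumradius 8.491 (interpolated between r1=11 and r2=6.5 at t=0.557) (area = (32/2)·8.491²·sin(360°/32) = 225.06 mm²); After the difference (first − rest): starting from the cone (5.69 mm²), the cone at (1.5, 8.5) partially overlaps it — only the 2.30 mm² overlap (of its 225.06 mm²) is removed, clipping the outline — area = 3.39 mm². So its area = 3.39 mm². Layer 16 is larger (3.70 vs 3.39 mm²).

layer 16 (z = 3.84 mm)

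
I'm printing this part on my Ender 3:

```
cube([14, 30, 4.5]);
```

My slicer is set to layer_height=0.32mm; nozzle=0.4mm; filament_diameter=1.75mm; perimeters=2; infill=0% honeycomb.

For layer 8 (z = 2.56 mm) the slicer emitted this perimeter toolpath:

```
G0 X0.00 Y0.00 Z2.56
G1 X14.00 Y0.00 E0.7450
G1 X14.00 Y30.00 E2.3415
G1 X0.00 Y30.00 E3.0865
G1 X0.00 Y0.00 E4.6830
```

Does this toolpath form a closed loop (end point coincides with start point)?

yes

Start point (G0): (0.00, 0.00). End point (last G1): the path returns to the start — closed.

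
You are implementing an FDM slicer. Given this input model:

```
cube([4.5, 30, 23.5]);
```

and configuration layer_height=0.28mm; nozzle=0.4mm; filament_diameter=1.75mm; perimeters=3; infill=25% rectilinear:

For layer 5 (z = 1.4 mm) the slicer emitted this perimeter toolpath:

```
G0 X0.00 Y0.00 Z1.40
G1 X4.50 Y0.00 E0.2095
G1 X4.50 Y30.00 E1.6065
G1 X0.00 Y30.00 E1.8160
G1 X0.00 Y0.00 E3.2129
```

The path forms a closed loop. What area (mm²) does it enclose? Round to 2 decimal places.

Apply the shoelace formula to the sequence of (X, Y) vertices; enclosed area = 135.00 mm².

135.00 mm²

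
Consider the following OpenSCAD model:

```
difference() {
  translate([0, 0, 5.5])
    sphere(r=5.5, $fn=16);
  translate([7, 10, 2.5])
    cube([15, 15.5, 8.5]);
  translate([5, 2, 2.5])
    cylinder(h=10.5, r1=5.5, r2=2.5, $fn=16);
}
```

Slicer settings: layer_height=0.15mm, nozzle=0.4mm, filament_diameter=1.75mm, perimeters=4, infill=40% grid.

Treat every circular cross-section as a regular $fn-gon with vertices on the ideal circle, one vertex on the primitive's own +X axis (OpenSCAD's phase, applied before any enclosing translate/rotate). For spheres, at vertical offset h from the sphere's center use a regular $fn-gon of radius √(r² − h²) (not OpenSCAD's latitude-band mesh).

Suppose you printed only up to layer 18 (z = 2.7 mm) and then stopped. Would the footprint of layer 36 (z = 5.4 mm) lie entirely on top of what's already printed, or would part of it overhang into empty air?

part overhangs

Compare the two slices. At z = 2.7: the sphere: section is a regular 16-gon, circumradius = √(r²−h²) = √(5.5²−2.8²) = 4.734 (area = (16/2)·4.734²·sin(360°/16) = 68.61 mm²); the cube at (7, 10) is present — its section is the full 15×15.5 rectangle (area 232.50 mm²); the cone at (5, 2): at t=0.019 of its height the radius interpolates to r₁+(r₂−r₁)t = 5.443, giving a regular 16-gon of that circumradius (area = (16/2)·5.443²·sin(360°/16) = 90.70 mm²); Taking the first minus the rest: starting from the r=5.5 sphere (68.61 mm²), the 15×15.5 cube at (7, 10) misses the remaining region (no effect); the cone at (5, 2) partially overlaps it — only the 27.75 mm² overlap (of its 90.70 mm²) is removed, clipping the outline — area = 40.86 mm². At z = 5.4: the r=5.5 sphere contributes a regular 16-gon of circumradius √(5.5²−0.1²) = 5.499 (area = (16/2)·5.499²·sin(360°/16) = 92.58 mm²); the cube at (7, 10) (footprint 15×15.5) is included at this height (area 232.50 mm²); the cone at (5, 2): at t=0.276 of its height the radius interpolates to r₁+(r₂−r₁)t = 4.671, giving a regular 16-gon of that circumradius (area = (16/2)·4.671²·sin(360°/16) = 66.81 mm²); Subtracting the remaining from the first: starting from the r=5.5 sphere (92.58 mm²), the 15×15.5 cube at (7, 10) misses the remaining region (no effect); the cone at (5, 2) partially overlaps it — only the 27.64 mm² overlap (of its 66.81 mm²) is removed, clipping the outline — area = 64.94 mm². Checking containment: at z = 5.4 the cross-section extends beyond the z = 2.7 cross-section by about 24.08 mm².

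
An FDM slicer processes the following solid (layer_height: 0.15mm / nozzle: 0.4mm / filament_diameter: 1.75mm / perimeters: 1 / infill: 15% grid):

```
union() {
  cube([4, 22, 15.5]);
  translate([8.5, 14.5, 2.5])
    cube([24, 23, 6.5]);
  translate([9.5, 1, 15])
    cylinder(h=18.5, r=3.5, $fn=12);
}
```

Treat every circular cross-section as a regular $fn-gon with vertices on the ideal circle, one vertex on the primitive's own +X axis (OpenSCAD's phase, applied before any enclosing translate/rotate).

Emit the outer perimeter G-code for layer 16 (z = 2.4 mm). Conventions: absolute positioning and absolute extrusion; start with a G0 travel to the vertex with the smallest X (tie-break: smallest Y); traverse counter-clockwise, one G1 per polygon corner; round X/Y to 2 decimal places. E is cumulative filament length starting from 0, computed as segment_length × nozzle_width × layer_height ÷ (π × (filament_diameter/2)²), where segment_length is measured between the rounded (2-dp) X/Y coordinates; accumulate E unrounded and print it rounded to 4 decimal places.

G0 X0.00 Y0.00 Z2.40
G1 X4.00 Y0.00 E0.0998
G1 X4.00 Y22.00 E0.6486
G1 X0.00 Y22.00 E0.7484
G1 X0.00 Y0.00 E1.2971

At z = 2.4 mm: the 4×22 cube contributes its full rectangle; the cube at (8.5, 14.5) does not reach this height (z outside [2.5, 9]); the cylinder at (9.5, 1) is absent (z outside [15, 33.5]); Combining (union): only the 4×22 cube is present, so the union is just that shape — 1 connected region. The outline is a single polygon with 4 vertices. Extrusion per mm of travel: 0.4 × 0.15 / (π × 0.875²) = 0.024945. Accumulating E over each segment gives final E = 1.2971.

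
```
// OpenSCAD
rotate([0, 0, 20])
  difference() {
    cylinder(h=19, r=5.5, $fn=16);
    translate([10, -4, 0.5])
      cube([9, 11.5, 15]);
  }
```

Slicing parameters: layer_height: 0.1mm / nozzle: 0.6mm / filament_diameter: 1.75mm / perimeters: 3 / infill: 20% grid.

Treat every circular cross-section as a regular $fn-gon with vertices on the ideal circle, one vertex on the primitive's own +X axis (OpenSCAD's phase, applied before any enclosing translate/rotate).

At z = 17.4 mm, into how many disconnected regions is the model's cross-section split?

1

At z = 17.4 mm: the cylinder: section is a regular 16-gon, circumradius r=5.5; the cube at (10, -4) is not intersected at this z (z outside [0.5, 15.5]); Subtracting the remaining from the first: none of the subtracted shapes is present at this height, so the r=5.5 cylinder is unchanged — 1 connected region; (whole slice rotated 20° about Z — lengths, areas and connectivity unchanged). The result has 1 disconnected region.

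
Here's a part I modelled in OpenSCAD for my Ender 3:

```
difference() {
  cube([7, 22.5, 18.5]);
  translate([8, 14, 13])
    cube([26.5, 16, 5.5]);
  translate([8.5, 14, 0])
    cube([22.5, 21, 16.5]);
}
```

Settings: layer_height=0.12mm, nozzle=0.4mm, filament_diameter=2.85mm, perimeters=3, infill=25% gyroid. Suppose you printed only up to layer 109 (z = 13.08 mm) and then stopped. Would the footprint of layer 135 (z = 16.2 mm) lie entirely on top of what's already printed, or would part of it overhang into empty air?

Compare the two slices. At z = 13.08: the cube (footprint 7×22.5) is included at this height (area 157.50 mm²); the 26.5×16 cube at (8, 14) contributes its full rectangle (area 424.00 mm²); the 22.5×21 cube at (8.5, 14) contributes its full rectangle (area 472.50 mm²); After the difference (first − rest): starting from the 7×22.5 cube (157.50 mm²), the 26.5×16 cube at (8, 14) misses the remaining region (no effect); the 22.5×21 cube at (8.5, 14) misses the remaining region (no effect) — area = 157.50 mm². At z = 16.2: the cube (footprint 7×22.5) is included at this height (area 157.50 mm²); the cube at (8, 14) (footprint 26.5×16) is included at this height (area 424.00 mm²); the cube at (8.5, 14) is present — its section is the full 22.5×21 rectangle (area 472.50 mm²); Subtracting the remaining from the first: starting from the 7×22.5 cube (157.50 mm²), the 26.5×16 cube at (8, 14) misses the remaining region (no effect); the 22.5×21 cube at (8.5, 14) misses the remaining region (no effect) — area = 157.50 mm². Checking containment: the cross-section at z = 16.2 is a subset of the cross-section at z = 13.08.

entirely on top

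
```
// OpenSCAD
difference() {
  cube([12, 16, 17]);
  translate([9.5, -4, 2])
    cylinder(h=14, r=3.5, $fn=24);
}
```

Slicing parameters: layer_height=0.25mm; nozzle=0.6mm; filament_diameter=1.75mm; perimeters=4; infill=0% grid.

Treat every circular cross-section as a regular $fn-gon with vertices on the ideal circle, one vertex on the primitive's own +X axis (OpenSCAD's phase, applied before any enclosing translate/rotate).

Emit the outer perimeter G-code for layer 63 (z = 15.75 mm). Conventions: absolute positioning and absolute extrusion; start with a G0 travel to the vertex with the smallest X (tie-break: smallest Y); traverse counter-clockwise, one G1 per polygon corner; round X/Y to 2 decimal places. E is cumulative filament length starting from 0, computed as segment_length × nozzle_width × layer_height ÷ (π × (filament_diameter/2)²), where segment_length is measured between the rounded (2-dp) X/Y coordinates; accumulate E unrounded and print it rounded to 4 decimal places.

At z = 15.75 mm: the cube is present — its section is the full 12×16 rectangle; the cylinder at (9.5, -4): section is a regular 24-gon, circumradius r=3.5; Taking the first minus the rest: starting from the 12×16 cube, the r=3.5 cylinder at (9.5, -4) misses the remaining region (no effect) — 1 connected region. The outline is a single polygon with 4 vertices. Extrusion per mm of travel: 0.6 × 0.25 / (π × 0.875²) = 0.062363. Accumulating E over each segment gives final E = 3.4923.

G0 X0.00 Y0.00 Z15.75
G1 X12.00 Y0.00 E0.7484
G1 X12.00 Y16.00 E1.7462
G1 X0.00 Y16.00 E2.4945
G1 X0.00 Y0.00 E3.4923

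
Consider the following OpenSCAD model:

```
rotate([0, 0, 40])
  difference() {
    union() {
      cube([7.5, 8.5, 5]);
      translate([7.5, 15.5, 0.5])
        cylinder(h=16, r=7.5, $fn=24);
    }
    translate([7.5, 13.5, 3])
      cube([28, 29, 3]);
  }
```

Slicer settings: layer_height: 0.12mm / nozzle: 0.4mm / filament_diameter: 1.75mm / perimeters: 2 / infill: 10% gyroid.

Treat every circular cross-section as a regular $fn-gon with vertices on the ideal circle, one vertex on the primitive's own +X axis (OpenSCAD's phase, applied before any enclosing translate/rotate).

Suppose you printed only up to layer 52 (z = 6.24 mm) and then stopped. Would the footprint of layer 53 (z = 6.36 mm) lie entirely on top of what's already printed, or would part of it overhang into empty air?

entirely on top

Compare the two slices. At z = 6.24: the cube does not reach this height (z outside [0, 5]); the r=7.5 cylinder at (7.5, 15.5) contributes a regular 24-gon of circumradius 7.5 (area = (24/2)·7.500²·sin(360°/24) = 174.70 mm²); Merging all regions: only the r=7.5 cylinder at (7.5, 15.5) is present, so the union is just that shape — area = 174.70 mm²; the cube at (7.5, 13.5) is absent (z outside [3, 6]); Subtracting the remaining from the first: none of the subtracted shapes is present at this height, so that combined region is unchanged — area = 174.70 mm²; (rotated 40° about Z; rotation is an isometry so areas/perimeters/island counts are preserved). At z = 6.36: the cube is not intersected at this z (z outside [0, 5]); the r=7.5 cylinder at (7.5, 15.5) contributes a regular 24-gon of circumradius 7.5 (area = (24/2)·7.500²·sin(360°/24) = 174.70 mm²); Combining (union): only the r=7.5 cylinder at (7.5, 15.5) is present, so the union is just that shape — area = 174.70 mm²; the cube at (7.5, 13.5) is absent (z outside [3, 6]); Taking the first minus the rest: none of the subtracted shapes is present at this height, so the result so far is unchanged — area = 174.70 mm²; (whole slice rotated 40° about Z — lengths, areas and connectivity unchanged). Checking containment: the cross-section at z = 6.36 is a subset of the cross-section at z = 6.24.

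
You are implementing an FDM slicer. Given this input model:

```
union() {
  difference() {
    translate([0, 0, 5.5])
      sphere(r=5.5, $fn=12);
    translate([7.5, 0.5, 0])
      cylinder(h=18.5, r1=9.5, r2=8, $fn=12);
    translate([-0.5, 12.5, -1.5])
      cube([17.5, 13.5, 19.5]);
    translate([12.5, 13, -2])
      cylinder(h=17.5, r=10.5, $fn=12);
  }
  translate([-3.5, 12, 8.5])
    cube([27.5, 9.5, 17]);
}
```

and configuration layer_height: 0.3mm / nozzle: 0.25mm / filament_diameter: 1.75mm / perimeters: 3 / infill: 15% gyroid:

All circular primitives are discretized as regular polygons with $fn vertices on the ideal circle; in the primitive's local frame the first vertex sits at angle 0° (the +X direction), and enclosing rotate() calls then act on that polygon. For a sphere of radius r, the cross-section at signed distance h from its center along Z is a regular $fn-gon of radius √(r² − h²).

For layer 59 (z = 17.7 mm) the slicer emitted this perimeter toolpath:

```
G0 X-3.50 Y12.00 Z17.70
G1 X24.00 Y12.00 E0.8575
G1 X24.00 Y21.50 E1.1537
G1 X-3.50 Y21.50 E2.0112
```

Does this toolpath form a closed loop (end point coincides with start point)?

no

Start point (G0): (-3.50, 12.00). End point (last G1): the path does not return to the start — open.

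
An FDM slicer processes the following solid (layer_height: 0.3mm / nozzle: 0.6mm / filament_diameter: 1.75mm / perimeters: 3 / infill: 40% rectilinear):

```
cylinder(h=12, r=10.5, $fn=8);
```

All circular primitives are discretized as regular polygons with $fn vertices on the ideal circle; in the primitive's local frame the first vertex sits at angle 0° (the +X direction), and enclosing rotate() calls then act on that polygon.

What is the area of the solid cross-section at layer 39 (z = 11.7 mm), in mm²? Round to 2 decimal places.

At z = 11.7 mm: the r=10.5 cylinder contributes a regular 8-gon of circumradius 10.5 (area = (8/2)·10.500²·sin(360°/8) = 311.83 mm²). Overall, the cross-section is a single solid region. Net area = 311.83 mm².

311.83 mm²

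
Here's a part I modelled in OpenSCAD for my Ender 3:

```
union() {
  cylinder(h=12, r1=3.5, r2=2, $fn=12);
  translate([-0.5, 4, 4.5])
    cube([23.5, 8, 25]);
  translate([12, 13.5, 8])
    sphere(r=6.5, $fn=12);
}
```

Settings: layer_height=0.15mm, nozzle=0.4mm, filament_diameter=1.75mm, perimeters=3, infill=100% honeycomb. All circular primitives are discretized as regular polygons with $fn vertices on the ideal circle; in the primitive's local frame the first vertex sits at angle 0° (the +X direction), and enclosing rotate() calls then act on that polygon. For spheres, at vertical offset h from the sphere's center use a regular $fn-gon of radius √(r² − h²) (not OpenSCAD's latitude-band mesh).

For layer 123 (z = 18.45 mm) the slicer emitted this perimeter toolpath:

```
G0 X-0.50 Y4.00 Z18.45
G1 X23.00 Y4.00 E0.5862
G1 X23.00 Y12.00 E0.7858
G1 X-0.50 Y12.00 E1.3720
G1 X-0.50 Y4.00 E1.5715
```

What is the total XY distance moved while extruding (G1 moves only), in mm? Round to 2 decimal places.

Sum the Euclidean lengths of each G1 segment: total = 63.00 mm.

63.00 mm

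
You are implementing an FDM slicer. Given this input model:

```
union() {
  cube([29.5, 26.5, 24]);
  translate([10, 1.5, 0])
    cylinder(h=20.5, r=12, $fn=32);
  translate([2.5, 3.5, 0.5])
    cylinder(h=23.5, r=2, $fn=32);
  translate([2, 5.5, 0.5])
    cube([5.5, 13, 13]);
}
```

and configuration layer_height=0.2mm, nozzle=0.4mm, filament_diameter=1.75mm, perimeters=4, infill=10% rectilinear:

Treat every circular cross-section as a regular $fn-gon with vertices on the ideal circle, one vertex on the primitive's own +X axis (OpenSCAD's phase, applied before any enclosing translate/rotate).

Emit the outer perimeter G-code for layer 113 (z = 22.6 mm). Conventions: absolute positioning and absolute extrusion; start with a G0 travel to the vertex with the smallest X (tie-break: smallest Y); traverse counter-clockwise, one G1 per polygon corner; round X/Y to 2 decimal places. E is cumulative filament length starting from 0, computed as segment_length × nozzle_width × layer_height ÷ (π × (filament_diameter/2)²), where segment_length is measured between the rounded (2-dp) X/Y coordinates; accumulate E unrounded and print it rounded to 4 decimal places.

At z = 22.6 mm: the 29.5×26.5 cube contributes its full rectangle; the cylinder at (10, 1.5) is absent (z outside [0, 20.5]); the r=2 cylinder at (2.5, 3.5) contributes a regular 32-gon of circumradius 2; the cube at (2, 5.5) does not reach this height (z outside [0.5, 13.5]); Taking the union: the r=2 cylinder at (2.5, 3.5) lies entirely inside the 29.5×26.5 cube, so the union is just the 29.5×26.5 cube — 1 connected region. The outline is a single polygon with 4 vertices. Extrusion per mm of travel: 0.4 × 0.2 / (π × 0.875²) = 0.033260. Accumulating E over each segment gives final E = 3.7251.

G0 X0.00 Y0.00 Z22.60
G1 X29.50 Y0.00 E0.9812
G1 X29.50 Y26.50 E1.8626
G1 X0.00 Y26.50 E2.8437
G1 X0.00 Y0.00 E3.7251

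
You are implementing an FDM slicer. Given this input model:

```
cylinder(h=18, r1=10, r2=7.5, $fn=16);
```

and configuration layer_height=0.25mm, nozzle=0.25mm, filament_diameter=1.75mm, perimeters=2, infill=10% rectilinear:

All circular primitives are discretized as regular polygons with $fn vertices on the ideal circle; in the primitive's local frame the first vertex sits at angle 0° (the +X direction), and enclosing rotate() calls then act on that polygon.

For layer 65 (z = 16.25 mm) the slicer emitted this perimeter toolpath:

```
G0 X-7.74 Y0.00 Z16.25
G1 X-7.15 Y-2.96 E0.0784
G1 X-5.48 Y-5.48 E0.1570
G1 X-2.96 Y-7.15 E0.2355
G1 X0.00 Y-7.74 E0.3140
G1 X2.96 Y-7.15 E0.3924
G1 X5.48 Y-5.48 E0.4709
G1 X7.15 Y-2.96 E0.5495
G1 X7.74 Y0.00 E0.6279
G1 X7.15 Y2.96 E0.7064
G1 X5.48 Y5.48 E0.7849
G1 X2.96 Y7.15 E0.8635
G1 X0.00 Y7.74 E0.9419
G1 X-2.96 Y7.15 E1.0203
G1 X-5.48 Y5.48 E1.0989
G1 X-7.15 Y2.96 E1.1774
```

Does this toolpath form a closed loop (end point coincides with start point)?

Start point (G0): (-7.74, 0.00). End point (last G1): the path does not return to the start — open.

no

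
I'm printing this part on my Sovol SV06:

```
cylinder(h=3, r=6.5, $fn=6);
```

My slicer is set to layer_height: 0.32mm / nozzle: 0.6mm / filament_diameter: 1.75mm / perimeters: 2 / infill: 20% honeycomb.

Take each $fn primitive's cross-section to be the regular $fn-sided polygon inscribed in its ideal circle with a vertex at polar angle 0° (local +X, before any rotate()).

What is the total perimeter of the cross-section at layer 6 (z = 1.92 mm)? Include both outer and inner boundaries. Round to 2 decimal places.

39.00 mm

At z = 1.92 mm: the r=6.5 cylinder gives a regular 6-gon of circumradius 6.5 (constant along its height) (perimeter = 2·6·6.500·sin(180°/6) = 39.00 mm). Overall, the cross-section is a single solid region. Total boundary length (outer) = 39.00 mm.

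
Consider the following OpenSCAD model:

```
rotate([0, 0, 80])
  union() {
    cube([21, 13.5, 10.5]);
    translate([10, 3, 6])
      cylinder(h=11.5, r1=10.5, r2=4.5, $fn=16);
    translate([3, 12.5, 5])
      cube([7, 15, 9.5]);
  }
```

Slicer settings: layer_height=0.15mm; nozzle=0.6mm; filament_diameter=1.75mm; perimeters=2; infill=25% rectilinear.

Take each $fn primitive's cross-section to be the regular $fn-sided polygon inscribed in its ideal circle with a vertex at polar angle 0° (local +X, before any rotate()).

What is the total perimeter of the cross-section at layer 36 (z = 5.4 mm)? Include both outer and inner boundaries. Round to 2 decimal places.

97.00 mm

At z = 5.4 mm: the cube is present — its section is the full 21×13.5 rectangle (perimeter 69.00 mm); the cone at (10, 3) is absent (z outside [6, 17.5]); the cube at (3, 12.5) is present — its section is the full 7×15 rectangle (perimeter 44.00 mm); Taking the union: the regions partially overlap (shared area 7.00 mm²), so the edge portions inside another operand are dropped and the merged outline is re-measured after clipping — boundary = 97.00 mm; (rotated 80° about Z; rotation is an isometry so areas/perimeters/island counts are preserved). Overall, the cross-section is a single solid region. Total boundary length (outer) = 97.00 mm.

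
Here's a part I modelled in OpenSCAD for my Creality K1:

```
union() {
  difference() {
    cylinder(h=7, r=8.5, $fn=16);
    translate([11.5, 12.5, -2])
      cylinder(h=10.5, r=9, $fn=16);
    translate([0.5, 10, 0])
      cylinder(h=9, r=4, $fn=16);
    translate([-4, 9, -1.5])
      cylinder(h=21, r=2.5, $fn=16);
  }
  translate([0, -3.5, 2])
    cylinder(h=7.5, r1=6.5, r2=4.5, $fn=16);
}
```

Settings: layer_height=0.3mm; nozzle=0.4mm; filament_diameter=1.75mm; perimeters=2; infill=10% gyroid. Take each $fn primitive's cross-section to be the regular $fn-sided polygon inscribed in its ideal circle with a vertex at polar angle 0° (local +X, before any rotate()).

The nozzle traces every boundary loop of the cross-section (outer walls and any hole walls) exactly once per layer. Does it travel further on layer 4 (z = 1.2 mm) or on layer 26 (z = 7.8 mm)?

Layer 4 (z = 1.2): the r=8.5 cylinder contributes a regular 16-gon of circumradius 8.5 (perimeter = 2·16·8.500·sin(180°/16) = 53.06 mm); the cylinder at (11.5, 12.5): section is a regular 16-gon, circumradius r=9 (perimeter = 2·16·9.000·sin(180°/16) = 56.19 mm); the r=4 cylinder at (0.5, 10) contributes a regular 16-gon of circumradius 4 (perimeter = 2·16·4.000·sin(180°/16) = 24.97 mm); the r=2.5 cylinder at (-4, 9) contributes a regular 16-gon of circumradius 2.5 (perimeter = 2·16·2.500·sin(180°/16) = 15.61 mm); Taking the first minus the rest: starting from the r=8.5 cylinder, the r=9 cylinder at (11.5, 12.5) partially overlaps it — only the 0.65 mm² overlap (of its 247.98 mm²) is removed, clipping the outline; the r=4 cylinder at (0.5, 10) partially overlaps it — only the 10.43 mm² overlap (of its 48.98 mm²) is removed, clipping the outline; the r=2.5 cylinder at (-4, 9) partially overlaps it — only the 1.96 mm² overlap (of its 19.13 mm²) is removed, clipping the outline — boundary = 53.52 mm; the cone at (0, -3.5) is absent (z outside [2, 9.5]); Merging all regions: only the result so far is present, so the union is just that shape — boundary = 53.52 mm. So its perimeter = 53.52 mm. Layer 26 (z = 7.8): the cylinder is absent (z outside [0, 7]); the cylinder at (11.5, 12.5): section is a regular 16-gon, circumradius r=9 (perimeter = 2·16·9.000·sin(180°/16) = 56.19 mm); the r=4 cylinder at (0.5, 10) contributes a regular 16-gon of circumradius 4 (perimeter = 2·16·4.000·sin(180°/16) = 24.97 mm); the cylinder at (-4, 9): section is a regular 16-gon, circumradius r=2.5 (perimeter = 2·16·2.500·sin(180°/16) = 15.61 mm); Taking the first minus the rest: the first operand is absent here, so nothing remains; the cone at (0, -3.5) (r1=6.5→r2=4.5) has section circumradius 4.953 here — a regular 16-gon (perimeter = 2·16·4.953·sin(180°/16) = 30.92 mm); Merging all regions: only the cone at (0, -3.5) is present, so the union is just that shape — boundary = 30.92 mm. So its perimeter = 30.92 mm. Layer 4 is larger (53.52 vs 30.92 mm).

layer 4 (z = 1.2 mm)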